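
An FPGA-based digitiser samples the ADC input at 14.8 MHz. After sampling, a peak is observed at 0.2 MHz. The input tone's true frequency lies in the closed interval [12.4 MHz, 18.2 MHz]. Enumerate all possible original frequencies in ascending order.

Frequencies that alias to 0.2 MHz are k·fs ± 0.2 MHz for integer k ≥ 0.
k=0: 0.2 MHz.
k=1: 14.6 MHz, 15 MHz.
k=2: 29.4 MHz, 29.8 MHz.
Within [12.4 MHz, 18.2 MHz]: 14.6 MHz, 15 MHz.

14.6 MHz, 15 MHz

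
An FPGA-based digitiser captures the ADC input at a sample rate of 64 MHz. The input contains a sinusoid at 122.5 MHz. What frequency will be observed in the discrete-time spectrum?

122.5 MHz mod fs = 58.5 MHz.
58.5 MHz > fs/2 = 32 MHz, folds to fs − 58.5 MHz = 5.5 MHz.

5.5 MHz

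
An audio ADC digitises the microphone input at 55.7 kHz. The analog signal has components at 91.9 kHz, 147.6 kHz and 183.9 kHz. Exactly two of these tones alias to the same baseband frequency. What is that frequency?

fs/2 = 27.85 kHz.
91.9 kHz mod fs = 36.2 kHz.
36.2 kHz > fs/2 = 27.85 kHz, folds to fs − 36.2 kHz = 19.5 kHz.
147.6 kHz mod fs = 36.2 kHz.
36.2 kHz > fs/2 = 27.85 kHz, folds to fs − 36.2 kHz = 19.5 kHz.
183.9 kHz mod fs = 16.8 kHz.
16.8 kHz ≤ fs/2 = 27.85 kHz, appears at 16.8 kHz.
91.9 kHz and 147.6 kHz both map to 19.5 kHz.

19.5 kHz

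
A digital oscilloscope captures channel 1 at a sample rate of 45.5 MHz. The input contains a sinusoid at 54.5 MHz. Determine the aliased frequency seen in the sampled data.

9 MHz

54.5 MHz mod fs = 9 MHz.
9 MHz ≤ fs/2 = 22.75 MHz, appears at 9 MHz.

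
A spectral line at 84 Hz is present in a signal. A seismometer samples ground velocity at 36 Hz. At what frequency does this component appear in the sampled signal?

84 Hz mod fs = 12 Hz.
12 Hz ≤ fs/2 = 18 Hz, appears at 12 Hz.

12 Hz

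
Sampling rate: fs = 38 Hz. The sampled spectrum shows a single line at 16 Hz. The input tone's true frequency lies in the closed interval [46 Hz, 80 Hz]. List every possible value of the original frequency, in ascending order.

Frequencies that alias to 16 Hz are k·fs ± 16 Hz for integer k ≥ 0.
k=0: 16 Hz.
k=1: 22 Hz, 54 Hz.
k=2: 60 Hz, 92 Hz.
k=3: 98 Hz, 130 Hz.
Within [46 Hz, 80 Hz]: 54 Hz, 60 Hz.

54 Hz, 60 Hz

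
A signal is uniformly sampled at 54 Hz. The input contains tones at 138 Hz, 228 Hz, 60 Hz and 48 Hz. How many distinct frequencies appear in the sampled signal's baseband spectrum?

3

fs/2 = 27 Hz.
138 Hz mod fs = 30 Hz.
30 Hz > fs/2 = 27 Hz, folds to fs − 30 Hz = 24 Hz.
228 Hz mod fs = 12 Hz.
12 Hz ≤ fs/2 = 27 Hz, appears at 12 Hz.
60 Hz mod fs = 6 Hz.
6 Hz ≤ fs/2 = 27 Hz, appears at 6 Hz.
48 Hz > fs/2 = 27 Hz, folds to fs − 48 Hz = 6 Hz.
Distinct values: {6 Hz, 12 Hz, 24 Hz} → 3.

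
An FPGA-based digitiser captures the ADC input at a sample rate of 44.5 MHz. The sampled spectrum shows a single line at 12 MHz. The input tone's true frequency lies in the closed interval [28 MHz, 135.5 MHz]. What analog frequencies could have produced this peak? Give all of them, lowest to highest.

Frequencies that alias to 12 MHz are k·fs ± 12 MHz for integer k ≥ 0.
k=0: 12 MHz.
k=1: 32.5 MHz, 56.5 MHz.
k=2: 77 MHz, 101 MHz.
k=3: 121.5 MHz, 145.5 MHz.
k=4: 166 MHz, 190 MHz.
Within [28 MHz, 135.5 MHz]: 32.5 MHz, 56.5 MHz, 77 MHz, 101 MHz, 121.5 MHz.

32.5 MHz, 56.5 MHz, 77 MHz, 101 MHz, 121.5 MHz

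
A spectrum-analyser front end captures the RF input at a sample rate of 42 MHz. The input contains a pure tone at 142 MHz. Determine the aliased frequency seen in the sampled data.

16 MHz

142 MHz mod fs = 16 MHz.
16 MHz ≤ fs/2 = 21 MHz, appears at 16 MHz.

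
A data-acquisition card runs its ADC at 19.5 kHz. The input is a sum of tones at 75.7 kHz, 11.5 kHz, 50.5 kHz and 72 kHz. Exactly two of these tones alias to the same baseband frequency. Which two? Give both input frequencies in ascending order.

fs/2 = 9.75 kHz.
75.7 kHz mod fs = 17.2 kHz.
17.2 kHz > fs/2 = 9.75 kHz, folds to fs − 17.2 kHz = 2.3 kHz.
11.5 kHz > fs/2 = 9.75 kHz, folds to fs − 11.5 kHz = 8 kHz.
50.5 kHz mod fs = 11.5 kHz.
11.5 kHz > fs/2 = 9.75 kHz, folds to fs − 11.5 kHz = 8 kHz.
72 kHz mod fs = 13.5 kHz.
13.5 kHz > fs/2 = 9.75 kHz, folds to fs − 13.5 kHz = 6 kHz.
11.5 kHz and 50.5 kHz both map to 8 kHz.

11.5 kHz, 50.5 kHz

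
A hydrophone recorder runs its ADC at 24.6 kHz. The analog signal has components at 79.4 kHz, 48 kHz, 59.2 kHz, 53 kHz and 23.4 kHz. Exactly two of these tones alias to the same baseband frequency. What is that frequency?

fs/2 = 12.3 kHz.
79.4 kHz mod fs = 5.6 kHz.
5.6 kHz ≤ fs/2 = 12.3 kHz, appears at 5.6 kHz.
48 kHz mod fs = 23.4 kHz.
23.4 kHz > fs/2 = 12.3 kHz, folds to fs − 23.4 kHz = 1.2 kHz.
59.2 kHz mod fs = 10 kHz.
10 kHz ≤ fs/2 = 12.3 kHz, appears at 10 kHz.
53 kHz mod fs = 3.8 kHz.
3.8 kHz ≤ fs/2 = 12.3 kHz, appears at 3.8 kHz.
23.4 kHz > fs/2 = 12.3 kHz, folds to fs − 23.4 kHz = 1.2 kHz.
23.4 kHz and 48 kHz both map to 1.2 kHz.

1.2 kHz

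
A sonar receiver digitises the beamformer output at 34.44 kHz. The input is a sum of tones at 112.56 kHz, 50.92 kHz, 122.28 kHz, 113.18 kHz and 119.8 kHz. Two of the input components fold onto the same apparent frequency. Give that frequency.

16.48 kHz

fs/2 = 17.22 kHz.
112.56 kHz mod fs = 9.24 kHz.
9.24 kHz ≤ fs/2 = 17.22 kHz, appears at 9.24 kHz.
50.92 kHz mod fs = 16.48 kHz.
16.48 kHz ≤ fs/2 = 17.22 kHz, appears at 16.48 kHz.
122.28 kHz mod fs = 18.96 kHz.
18.96 kHz > fs/2 = 17.22 kHz, folds to fs − 18.96 kHz = 15.48 kHz.
113.18 kHz mod fs = 9.86 kHz.
9.86 kHz ≤ fs/2 = 17.22 kHz, appears at 9.86 kHz.
119.8 kHz mod fs = 16.48 kHz.
16.48 kHz ≤ fs/2 = 17.22 kHz, appears at 16.48 kHz.
50.92 kHz and 119.8 kHz both map to 16.48 kHz.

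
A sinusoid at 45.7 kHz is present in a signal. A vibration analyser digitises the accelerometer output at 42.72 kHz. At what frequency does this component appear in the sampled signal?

45.7 kHz mod fs = 2.98 kHz.
2.98 kHz ≤ fs/2 = 21.36 kHz, appears at 2.98 kHz.

2.98 kHz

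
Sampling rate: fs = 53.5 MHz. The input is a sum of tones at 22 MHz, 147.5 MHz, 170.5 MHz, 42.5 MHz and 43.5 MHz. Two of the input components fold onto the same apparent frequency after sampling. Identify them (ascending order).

43.5 MHz, 170.5 MHz

fs/2 = 26.75 MHz.
22 MHz ≤ fs/2 = 26.75 MHz, passes unchanged.
147.5 MHz mod fs = 40.5 MHz.
40.5 MHz > fs/2 = 26.75 MHz, folds to fs − 40.5 MHz = 13 MHz.
170.5 MHz mod fs = 10 MHz.
10 MHz ≤ fs/2 = 26.75 MHz, appears at 10 MHz.
42.5 MHz > fs/2 = 26.75 MHz, folds to fs − 42.5 MHz = 11 MHz.
43.5 MHz > fs/2 = 26.75 MHz, folds to fs − 43.5 MHz = 10 MHz.
43.5 MHz and 170.5 MHz both map to 10 MHz.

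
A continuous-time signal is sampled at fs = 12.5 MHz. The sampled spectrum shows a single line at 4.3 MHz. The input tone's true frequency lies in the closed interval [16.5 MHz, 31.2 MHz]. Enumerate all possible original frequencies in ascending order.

16.8 MHz, 20.7 MHz, 29.3 MHz

Frequencies that alias to 4.3 MHz are k·fs ± 4.3 MHz for integer k ≥ 0.
k=0: 4.3 MHz.
k=1: 8.2 MHz, 16.8 MHz.
k=2: 20.7 MHz, 29.3 MHz.
k=3: 33.2 MHz, 41.8 MHz.
Within [16.5 MHz, 31.2 MHz]: 16.8 MHz, 20.7 MHz, 29.3 MHz.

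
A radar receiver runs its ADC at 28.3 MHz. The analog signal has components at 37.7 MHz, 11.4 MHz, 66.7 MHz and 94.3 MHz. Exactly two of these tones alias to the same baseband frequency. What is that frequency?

fs/2 = 14.15 MHz.
37.7 MHz mod fs = 9.4 MHz.
9.4 MHz ≤ fs/2 = 14.15 MHz, appears at 9.4 MHz.
11.4 MHz ≤ fs/2 = 14.15 MHz, passes unchanged.
66.7 MHz mod fs = 10.1 MHz.
10.1 MHz ≤ fs/2 = 14.15 MHz, appears at 10.1 MHz.
94.3 MHz mod fs = 9.4 MHz.
9.4 MHz ≤ fs/2 = 14.15 MHz, appears at 9.4 MHz.
37.7 MHz and 94.3 MHz both map to 9.4 MHz.

9.4 MHz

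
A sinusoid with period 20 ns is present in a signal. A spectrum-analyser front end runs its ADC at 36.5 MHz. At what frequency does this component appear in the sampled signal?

13.5 MHz

T = 20 ns → f = 1/T = 50 MHz.
50 MHz mod fs = 13.5 MHz.
13.5 MHz ≤ fs/2 = 18.25 MHz, appears at 13.5 MHz.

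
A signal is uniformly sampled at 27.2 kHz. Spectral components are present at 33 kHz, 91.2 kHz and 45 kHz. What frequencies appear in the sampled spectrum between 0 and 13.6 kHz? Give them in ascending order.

fs/2 = 13.6 kHz.
33 kHz mod fs = 5.8 kHz.
5.8 kHz ≤ fs/2 = 13.6 kHz, appears at 5.8 kHz.
91.2 kHz mod fs = 9.6 kHz.
9.6 kHz ≤ fs/2 = 13.6 kHz, appears at 9.6 kHz.
45 kHz mod fs = 17.8 kHz.
17.8 kHz > fs/2 = 13.6 kHz, folds to fs − 17.8 kHz = 9.4 kHz.
Distinct values: {5.8 kHz, 9.4 kHz, 9.6 kHz}.

5.8 kHz, 9.4 kHz, 9.6 kHz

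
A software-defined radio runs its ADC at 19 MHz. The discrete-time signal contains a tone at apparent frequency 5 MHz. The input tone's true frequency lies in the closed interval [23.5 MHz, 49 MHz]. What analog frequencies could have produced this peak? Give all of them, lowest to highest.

Frequencies that alias to 5 MHz are k·fs ± 5 MHz for integer k ≥ 0.
k=0: 5 MHz.
k=1: 14 MHz, 24 MHz.
k=2: 33 MHz, 43 MHz.
k=3: 52 MHz, 62 MHz.
Within [23.5 MHz, 49 MHz]: 24 MHz, 33 MHz, 43 MHz.

24 MHz, 33 MHz, 43 MHz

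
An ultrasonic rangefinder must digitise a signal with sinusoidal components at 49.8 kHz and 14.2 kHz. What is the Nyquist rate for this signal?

99.6 kHz

Highest-frequency component: 49.8 kHz.
Nyquist rate = 2 × 49.8 kHz = 99.6 kHz.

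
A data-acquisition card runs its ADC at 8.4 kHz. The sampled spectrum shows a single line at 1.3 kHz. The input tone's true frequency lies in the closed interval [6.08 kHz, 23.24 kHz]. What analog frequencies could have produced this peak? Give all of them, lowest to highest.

7.1 kHz, 9.7 kHz, 15.5 kHz, 18.1 kHz

Frequencies that alias to 1.3 kHz are k·fs ± 1.3 kHz for integer k ≥ 0.
k=0: 1.3 kHz.
k=1: 7.1 kHz, 9.7 kHz.
k=2: 15.5 kHz, 18.1 kHz.
k=3: 23.9 kHz, 26.5 kHz.
Within [6.08 kHz, 23.24 kHz]: 7.1 kHz, 9.7 kHz, 15.5 kHz, 18.1 kHz.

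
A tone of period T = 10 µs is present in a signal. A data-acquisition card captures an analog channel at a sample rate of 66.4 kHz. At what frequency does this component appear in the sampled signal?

32.8 kHz

T = 10 µs → f = 1/T = 100 kHz.
100 kHz mod fs = 33.6 kHz.
33.6 kHz > fs/2 = 33.2 kHz, folds to fs − 33.6 kHz = 32.8 kHz.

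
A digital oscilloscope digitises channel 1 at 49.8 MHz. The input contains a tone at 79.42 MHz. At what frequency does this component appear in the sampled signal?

79.42 MHz mod fs = 29.62 MHz.
29.62 MHz > fs/2 = 24.9 MHz, folds to fs − 29.62 MHz = 20.18 MHz.

20.18 MHz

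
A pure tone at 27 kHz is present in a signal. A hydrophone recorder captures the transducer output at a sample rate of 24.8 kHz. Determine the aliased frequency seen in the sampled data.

2.2 kHz

27 kHz mod fs = 2.2 kHz.
2.2 kHz ≤ fs/2 = 12.4 kHz, appears at 2.2 kHz.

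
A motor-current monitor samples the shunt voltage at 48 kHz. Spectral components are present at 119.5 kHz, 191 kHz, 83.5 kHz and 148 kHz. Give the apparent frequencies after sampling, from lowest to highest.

1 kHz, 4 kHz, 12.5 kHz, 23.5 kHz

fs/2 = 24 kHz.
119.5 kHz mod fs = 23.5 kHz.
23.5 kHz ≤ fs/2 = 24 kHz, appears at 23.5 kHz.
191 kHz mod fs = 47 kHz.
47 kHz > fs/2 = 24 kHz, folds to fs − 47 kHz = 1 kHz.
83.5 kHz mod fs = 35.5 kHz.
35.5 kHz > fs/2 = 24 kHz, folds to fs − 35.5 kHz = 12.5 kHz.
148 kHz mod fs = 4 kHz.
4 kHz ≤ fs/2 = 24 kHz, appears at 4 kHz.
Distinct values: {1 kHz, 4 kHz, 12.5 kHz, 23.5 kHz}.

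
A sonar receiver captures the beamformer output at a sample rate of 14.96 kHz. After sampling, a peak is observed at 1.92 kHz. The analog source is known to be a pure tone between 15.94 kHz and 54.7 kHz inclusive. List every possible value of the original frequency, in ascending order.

Frequencies that alias to 1.92 kHz are k·fs ± 1.92 kHz for integer k ≥ 0.
k=0: 1.92 kHz.
k=1: 13.04 kHz, 16.88 kHz.
k=2: 28 kHz, 31.84 kHz.
k=3: 42.96 kHz, 46.8 kHz.
k=4: 57.92 kHz, 61.76 kHz.
Within [15.94 kHz, 54.7 kHz]: 16.88 kHz, 28 kHz, 31.84 kHz, 42.96 kHz, 46.8 kHz.

16.88 kHz, 28 kHz, 31.84 kHz, 42.96 kHz, 46.8 kHz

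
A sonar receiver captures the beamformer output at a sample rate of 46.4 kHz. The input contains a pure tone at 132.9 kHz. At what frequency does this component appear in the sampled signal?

132.9 kHz mod fs = 40.1 kHz.
40.1 kHz > fs/2 = 23.2 kHz, folds to fs − 40.1 kHz = 6.3 kHz.

6.3 kHz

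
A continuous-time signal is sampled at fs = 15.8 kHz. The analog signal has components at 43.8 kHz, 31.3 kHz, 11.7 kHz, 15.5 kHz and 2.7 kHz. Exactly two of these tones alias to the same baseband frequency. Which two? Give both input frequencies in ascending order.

15.5 kHz, 31.3 kHz

fs/2 = 7.9 kHz.
43.8 kHz mod fs = 12.2 kHz.
12.2 kHz > fs/2 = 7.9 kHz, folds to fs − 12.2 kHz = 3.6 kHz.
31.3 kHz mod fs = 15.5 kHz.
15.5 kHz > fs/2 = 7.9 kHz, folds to fs − 15.5 kHz = 0.3 kHz.
11.7 kHz > fs/2 = 7.9 kHz, folds to fs − 11.7 kHz = 4.1 kHz.
15.5 kHz > fs/2 = 7.9 kHz, folds to fs − 15.5 kHz = 0.3 kHz.
2.7 kHz ≤ fs/2 = 7.9 kHz, passes unchanged.
15.5 kHz and 31.3 kHz both map to 0.3 kHz.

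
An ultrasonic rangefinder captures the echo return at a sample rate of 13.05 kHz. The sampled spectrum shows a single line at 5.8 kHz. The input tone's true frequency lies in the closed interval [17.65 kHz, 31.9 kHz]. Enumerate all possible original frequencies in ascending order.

18.85 kHz, 20.3 kHz, 31.9 kHz

Frequencies that alias to 5.8 kHz are k·fs ± 5.8 kHz for integer k ≥ 0.
k=0: 5.8 kHz.
k=1: 7.25 kHz, 18.85 kHz.
k=2: 20.3 kHz, 31.9 kHz.
k=3: 33.35 kHz, 44.95 kHz.
Within [17.65 kHz, 31.9 kHz]: 18.85 kHz, 20.3 kHz, 31.9 kHz.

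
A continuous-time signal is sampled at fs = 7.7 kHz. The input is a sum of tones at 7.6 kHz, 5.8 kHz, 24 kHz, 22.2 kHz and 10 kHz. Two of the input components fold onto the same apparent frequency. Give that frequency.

0.9 kHz

fs/2 = 3.85 kHz.
7.6 kHz > fs/2 = 3.85 kHz, folds to fs − 7.6 kHz = 0.1 kHz.
5.8 kHz > fs/2 = 3.85 kHz, folds to fs − 5.8 kHz = 1.9 kHz.
24 kHz mod fs = 0.9 kHz.
0.9 kHz ≤ fs/2 = 3.85 kHz, appears at 0.9 kHz.
22.2 kHz mod fs = 6.8 kHz.
6.8 kHz > fs/2 = 3.85 kHz, folds to fs − 6.8 kHz = 0.9 kHz.
10 kHz mod fs = 2.3 kHz.
2.3 kHz ≤ fs/2 = 3.85 kHz, appears at 2.3 kHz.
22.2 kHz and 24 kHz both map to 0.9 kHz.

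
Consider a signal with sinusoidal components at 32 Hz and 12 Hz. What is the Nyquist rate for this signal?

64 Hz

Highest-frequency component: 32 Hz.
Nyquist rate = 2 × 32 Hz = 64 Hz.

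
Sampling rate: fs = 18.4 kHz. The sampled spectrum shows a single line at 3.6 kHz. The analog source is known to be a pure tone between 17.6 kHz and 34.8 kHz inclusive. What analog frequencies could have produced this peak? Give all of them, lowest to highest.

Frequencies that alias to 3.6 kHz are k·fs ± 3.6 kHz for integer k ≥ 0.
k=0: 3.6 kHz.
k=1: 14.8 kHz, 22 kHz.
k=2: 33.2 kHz, 40.4 kHz.
k=3: 51.6 kHz, 58.8 kHz.
Within [17.6 kHz, 34.8 kHz]: 22 kHz, 33.2 kHz.

22 kHz, 33.2 kHz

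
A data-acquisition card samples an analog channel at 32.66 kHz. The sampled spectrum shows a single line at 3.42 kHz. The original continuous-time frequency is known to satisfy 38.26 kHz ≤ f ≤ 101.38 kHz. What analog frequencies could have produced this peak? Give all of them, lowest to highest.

Frequencies that alias to 3.42 kHz are k·fs ± 3.42 kHz for integer k ≥ 0.
k=0: 3.42 kHz.
k=1: 29.24 kHz, 36.08 kHz.
k=2: 61.9 kHz, 68.74 kHz.
k=3: 94.56 kHz, 101.4 kHz.
k=4: 127.22 kHz, 134.06 kHz.
Within [38.26 kHz, 101.38 kHz]: 61.9 kHz, 68.74 kHz, 94.56 kHz.

61.9 kHz, 68.74 kHz, 94.56 kHz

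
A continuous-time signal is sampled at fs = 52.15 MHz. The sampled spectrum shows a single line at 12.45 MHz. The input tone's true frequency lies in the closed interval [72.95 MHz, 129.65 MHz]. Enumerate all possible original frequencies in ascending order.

Frequencies that alias to 12.45 MHz are k·fs ± 12.45 MHz for integer k ≥ 0.
k=0: 12.45 MHz.
k=1: 39.7 MHz, 64.6 MHz.
k=2: 91.85 MHz, 116.75 MHz.
k=3: 144 MHz, 168.9 MHz.
Within [72.95 MHz, 129.65 MHz]: 91.85 MHz, 116.75 MHz.

91.85 MHz, 116.75 MHz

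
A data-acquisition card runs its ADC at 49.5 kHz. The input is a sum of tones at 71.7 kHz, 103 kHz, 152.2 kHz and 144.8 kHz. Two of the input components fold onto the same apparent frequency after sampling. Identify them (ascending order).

144.8 kHz, 152.2 kHz

fs/2 = 24.75 kHz.
71.7 kHz mod fs = 22.2 kHz.
22.2 kHz ≤ fs/2 = 24.75 kHz, appears at 22.2 kHz.
103 kHz mod fs = 4 kHz.
4 kHz ≤ fs/2 = 24.75 kHz, appears at 4 kHz.
152.2 kHz mod fs = 3.7 kHz.
3.7 kHz ≤ fs/2 = 24.75 kHz, appears at 3.7 kHz.
144.8 kHz mod fs = 45.8 kHz.
45.8 kHz > fs/2 = 24.75 kHz, folds to fs − 45.8 kHz = 3.7 kHz.
144.8 kHz and 152.2 kHz both map to 3.7 kHz.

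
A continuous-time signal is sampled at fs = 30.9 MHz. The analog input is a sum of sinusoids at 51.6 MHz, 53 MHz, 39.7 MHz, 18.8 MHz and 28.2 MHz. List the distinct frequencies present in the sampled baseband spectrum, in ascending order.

fs/2 = 15.45 MHz.
51.6 MHz mod fs = 20.7 MHz.
20.7 MHz > fs/2 = 15.45 MHz, folds to fs − 20.7 MHz = 10.2 MHz.
53 MHz mod fs = 22.1 MHz.
22.1 MHz > fs/2 = 15.45 MHz, folds to fs − 22.1 MHz = 8.8 MHz.
39.7 MHz mod fs = 8.8 MHz.
8.8 MHz ≤ fs/2 = 15.45 MHz, appears at 8.8 MHz.
18.8 MHz > fs/2 = 15.45 MHz, folds to fs − 18.8 MHz = 12.1 MHz.
28.2 MHz > fs/2 = 15.45 MHz, folds to fs − 28.2 MHz = 2.7 MHz.
Distinct values: {2.7 MHz, 8.8 MHz, 10.2 MHz, 12.1 MHz}.

2.7 MHz, 8.8 MHz, 10.2 MHz, 12.1 MHz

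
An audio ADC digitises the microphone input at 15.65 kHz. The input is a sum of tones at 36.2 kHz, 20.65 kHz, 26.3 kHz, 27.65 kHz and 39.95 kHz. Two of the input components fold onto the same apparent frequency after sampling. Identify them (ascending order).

20.65 kHz, 26.3 kHz

fs/2 = 7.825 kHz.
36.2 kHz mod fs = 4.9 kHz.
4.9 kHz ≤ fs/2 = 7.825 kHz, appears at 4.9 kHz.
20.65 kHz mod fs = 5 kHz.
5 kHz ≤ fs/2 = 7.825 kHz, appears at 5 kHz.
26.3 kHz mod fs = 10.65 kHz.
10.65 kHz > fs/2 = 7.825 kHz, folds to fs − 10.65 kHz = 5 kHz.
27.65 kHz mod fs = 12 kHz.
12 kHz > fs/2 = 7.825 kHz, folds to fs − 12 kHz = 3.65 kHz.
39.95 kHz mod fs = 8.65 kHz.
8.65 kHz > fs/2 = 7.825 kHz, folds to fs − 8.65 kHz = 7 kHz.
20.65 kHz and 26.3 kHz both map to 5 kHz.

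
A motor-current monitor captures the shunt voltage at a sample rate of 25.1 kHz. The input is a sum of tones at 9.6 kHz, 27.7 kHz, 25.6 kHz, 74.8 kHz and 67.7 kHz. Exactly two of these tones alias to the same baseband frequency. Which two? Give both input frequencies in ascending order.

fs/2 = 12.55 kHz.
9.6 kHz ≤ fs/2 = 12.55 kHz, passes unchanged.
27.7 kHz mod fs = 2.6 kHz.
2.6 kHz ≤ fs/2 = 12.55 kHz, appears at 2.6 kHz.
25.6 kHz mod fs = 0.5 kHz.
0.5 kHz ≤ fs/2 = 12.55 kHz, appears at 0.5 kHz.
74.8 kHz mod fs = 24.6 kHz.
24.6 kHz > fs/2 = 12.55 kHz, folds to fs − 24.6 kHz = 0.5 kHz.
67.7 kHz mod fs = 17.5 kHz.
17.5 kHz > fs/2 = 12.55 kHz, folds to fs − 17.5 kHz = 7.6 kHz.
25.6 kHz and 74.8 kHz both map to 0.5 kHz.

25.6 kHz, 74.8 kHz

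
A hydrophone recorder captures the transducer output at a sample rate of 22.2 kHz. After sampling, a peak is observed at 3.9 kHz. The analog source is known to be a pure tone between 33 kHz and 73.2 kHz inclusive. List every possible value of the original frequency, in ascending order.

Frequencies that alias to 3.9 kHz are k·fs ± 3.9 kHz for integer k ≥ 0.
k=0: 3.9 kHz.
k=1: 18.3 kHz, 26.1 kHz.
k=2: 40.5 kHz, 48.3 kHz.
k=3: 62.7 kHz, 70.5 kHz.
k=4: 84.9 kHz, 92.7 kHz.
Within [33 kHz, 73.2 kHz]: 40.5 kHz, 48.3 kHz, 62.7 kHz, 70.5 kHz.

40.5 kHz, 48.3 kHz, 62.7 kHz, 70.5 kHz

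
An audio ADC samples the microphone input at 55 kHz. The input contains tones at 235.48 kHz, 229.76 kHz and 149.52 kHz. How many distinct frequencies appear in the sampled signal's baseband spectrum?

2

fs/2 = 27.5 kHz.
235.48 kHz mod fs = 15.48 kHz.
15.48 kHz ≤ fs/2 = 27.5 kHz, appears at 15.48 kHz.
229.76 kHz mod fs = 9.76 kHz.
9.76 kHz ≤ fs/2 = 27.5 kHz, appears at 9.76 kHz.
149.52 kHz mod fs = 39.52 kHz.
39.52 kHz > fs/2 = 27.5 kHz, folds to fs − 39.52 kHz = 15.48 kHz.
Distinct values: {9.76 kHz, 15.48 kHz} → 2.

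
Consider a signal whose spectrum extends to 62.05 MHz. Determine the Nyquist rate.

124.1 MHz

Nyquist rate = 2 × 62.05 MHz = 124.1 MHz.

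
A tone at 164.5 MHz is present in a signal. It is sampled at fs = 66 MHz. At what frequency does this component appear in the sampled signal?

32.5 MHz

164.5 MHz mod fs = 32.5 MHz.
32.5 MHz ≤ fs/2 = 33 MHz, appears at 32.5 MHz.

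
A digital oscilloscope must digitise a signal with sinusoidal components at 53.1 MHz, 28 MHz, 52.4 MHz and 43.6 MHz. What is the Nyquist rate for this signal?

Highest-frequency component: 53.1 MHz.
Nyquist rate = 2 × 53.1 MHz = 106.2 MHz.

106.2 MHz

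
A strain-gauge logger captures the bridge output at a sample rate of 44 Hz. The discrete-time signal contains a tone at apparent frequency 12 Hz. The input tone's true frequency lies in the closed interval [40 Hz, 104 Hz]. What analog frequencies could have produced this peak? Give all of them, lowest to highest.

Frequencies that alias to 12 Hz are k·fs ± 12 Hz for integer k ≥ 0.
k=0: 12 Hz.
k=1: 32 Hz, 56 Hz.
k=2: 76 Hz, 100 Hz.
k=3: 120 Hz, 144 Hz.
Within [40 Hz, 104 Hz]: 56 Hz, 76 Hz, 100 Hz.

56 Hz, 76 Hz, 100 Hz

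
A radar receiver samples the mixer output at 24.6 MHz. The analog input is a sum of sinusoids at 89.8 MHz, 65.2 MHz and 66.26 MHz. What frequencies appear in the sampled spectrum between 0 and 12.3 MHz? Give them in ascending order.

7.54 MHz, 8.6 MHz

fs/2 = 12.3 MHz.
89.8 MHz mod fs = 16 MHz.
16 MHz > fs/2 = 12.3 MHz, folds to fs − 16 MHz = 8.6 MHz.
65.2 MHz mod fs = 16 MHz.
16 MHz > fs/2 = 12.3 MHz, folds to fs − 16 MHz = 8.6 MHz.
66.26 MHz mod fs = 17.06 MHz.
17.06 MHz > fs/2 = 12.3 MHz, folds to fs − 17.06 MHz = 7.54 MHz.
Distinct values: {7.54 MHz, 8.6 MHz}.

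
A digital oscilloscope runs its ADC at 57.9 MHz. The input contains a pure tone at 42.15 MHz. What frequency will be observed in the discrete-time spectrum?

15.75 MHz

42.15 MHz > fs/2 = 28.95 MHz, folds to fs − 42.15 MHz = 15.75 MHz.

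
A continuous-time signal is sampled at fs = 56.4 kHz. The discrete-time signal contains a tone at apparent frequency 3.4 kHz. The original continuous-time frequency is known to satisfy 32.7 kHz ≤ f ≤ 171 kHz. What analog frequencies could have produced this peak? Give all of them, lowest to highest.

53 kHz, 59.8 kHz, 109.4 kHz, 116.2 kHz, 165.8 kHz

Frequencies that alias to 3.4 kHz are k·fs ± 3.4 kHz for integer k ≥ 0.
k=0: 3.4 kHz.
k=1: 53 kHz, 59.8 kHz.
k=2: 109.4 kHz, 116.2 kHz.
k=3: 165.8 kHz, 172.6 kHz.
k=4: 222.2 kHz, 229 kHz.
Within [32.7 kHz, 171 kHz]: 53 kHz, 59.8 kHz, 109.4 kHz, 116.2 kHz, 165.8 kHz.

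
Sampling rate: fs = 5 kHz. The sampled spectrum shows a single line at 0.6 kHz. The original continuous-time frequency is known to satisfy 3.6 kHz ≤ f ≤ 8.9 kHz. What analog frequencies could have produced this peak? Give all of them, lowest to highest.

4.4 kHz, 5.6 kHz

Frequencies that alias to 0.6 kHz are k·fs ± 0.6 kHz for integer k ≥ 0.
k=0: 0.6 kHz.
k=1: 4.4 kHz, 5.6 kHz.
k=2: 9.4 kHz, 10.6 kHz.
Within [3.6 kHz, 8.9 kHz]: 4.4 kHz, 5.6 kHz.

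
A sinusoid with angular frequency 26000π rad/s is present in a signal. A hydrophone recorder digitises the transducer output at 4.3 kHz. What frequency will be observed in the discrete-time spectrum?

ω = 26000π rad/s → f = ω/(2π) = 13000 Hz = 13 kHz.
13 kHz mod fs = 0.1 kHz.
0.1 kHz ≤ fs/2 = 2.15 kHz, appears at 0.1 kHz.

0.1 kHz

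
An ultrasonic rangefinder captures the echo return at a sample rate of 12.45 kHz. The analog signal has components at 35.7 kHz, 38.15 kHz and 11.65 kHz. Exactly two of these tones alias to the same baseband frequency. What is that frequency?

0.8 kHz

fs/2 = 6.225 kHz.
35.7 kHz mod fs = 10.8 kHz.
10.8 kHz > fs/2 = 6.225 kHz, folds to fs − 10.8 kHz = 1.65 kHz.
38.15 kHz mod fs = 0.8 kHz.
0.8 kHz ≤ fs/2 = 6.225 kHz, appears at 0.8 kHz.
11.65 kHz > fs/2 = 6.225 kHz, folds to fs − 11.65 kHz = 0.8 kHz.
11.65 kHz and 38.15 kHz both map to 0.8 kHz.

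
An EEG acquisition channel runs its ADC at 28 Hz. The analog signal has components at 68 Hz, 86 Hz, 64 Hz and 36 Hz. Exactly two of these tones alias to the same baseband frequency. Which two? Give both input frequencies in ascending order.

36 Hz, 64 Hz

fs/2 = 14 Hz.
68 Hz mod fs = 12 Hz.
12 Hz ≤ fs/2 = 14 Hz, appears at 12 Hz.
86 Hz mod fs = 2 Hz.
2 Hz ≤ fs/2 = 14 Hz, appears at 2 Hz.
64 Hz mod fs = 8 Hz.
8 Hz ≤ fs/2 = 14 Hz, appears at 8 Hz.
36 Hz mod fs = 8 Hz.
8 Hz ≤ fs/2 = 14 Hz, appears at 8 Hz.
36 Hz and 64 Hz both map to 8 Hz.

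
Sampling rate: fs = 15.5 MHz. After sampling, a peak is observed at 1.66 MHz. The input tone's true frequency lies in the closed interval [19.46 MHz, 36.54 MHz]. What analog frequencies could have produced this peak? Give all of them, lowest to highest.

Frequencies that alias to 1.66 MHz are k·fs ± 1.66 MHz for integer k ≥ 0.
k=0: 1.66 MHz.
k=1: 13.84 MHz, 17.16 MHz.
k=2: 29.34 MHz, 32.66 MHz.
k=3: 44.84 MHz, 48.16 MHz.
Within [19.46 MHz, 36.54 MHz]: 29.34 MHz, 32.66 MHz.

29.34 MHz, 32.66 MHz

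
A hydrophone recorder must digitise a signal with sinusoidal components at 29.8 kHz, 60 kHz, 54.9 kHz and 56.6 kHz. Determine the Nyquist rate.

Highest-frequency component: 60 kHz.
Nyquist rate = 2 × 60 kHz = 120 kHz.

120 kHz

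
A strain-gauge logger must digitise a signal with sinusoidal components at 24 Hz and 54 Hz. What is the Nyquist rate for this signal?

Highest-frequency component: 54 Hz.
Nyquist rate = 2 × 54 Hz = 108 Hz.

108 Hz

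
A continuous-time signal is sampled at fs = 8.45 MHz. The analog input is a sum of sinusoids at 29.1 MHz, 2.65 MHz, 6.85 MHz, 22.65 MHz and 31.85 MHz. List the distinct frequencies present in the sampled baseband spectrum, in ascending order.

fs/2 = 4.225 MHz.
29.1 MHz mod fs = 3.75 MHz.
3.75 MHz ≤ fs/2 = 4.225 MHz, appears at 3.75 MHz.
2.65 MHz ≤ fs/2 = 4.225 MHz, passes unchanged.
6.85 MHz > fs/2 = 4.225 MHz, folds to fs − 6.85 MHz = 1.6 MHz.
22.65 MHz mod fs = 5.75 MHz.
5.75 MHz > fs/2 = 4.225 MHz, folds to fs − 5.75 MHz = 2.7 MHz.
31.85 MHz mod fs = 6.5 MHz.
6.5 MHz > fs/2 = 4.225 MHz, folds to fs − 6.5 MHz = 1.95 MHz.
Distinct values: {1.6 MHz, 1.95 MHz, 2.65 MHz, 2.7 MHz, 3.75 MHz}.

1.6 MHz, 1.95 MHz, 2.65 MHz, 2.7 MHz, 3.75 MHz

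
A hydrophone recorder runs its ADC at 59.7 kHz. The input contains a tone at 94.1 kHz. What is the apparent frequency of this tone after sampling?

25.3 kHz

94.1 kHz mod fs = 34.4 kHz.
34.4 kHz > fs/2 = 29.85 kHz, folds to fs − 34.4 kHz = 25.3 kHz.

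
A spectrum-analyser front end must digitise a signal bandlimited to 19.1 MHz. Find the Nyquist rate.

38.2 MHz

Nyquist rate = 2 × 19.1 MHz = 38.2 MHz.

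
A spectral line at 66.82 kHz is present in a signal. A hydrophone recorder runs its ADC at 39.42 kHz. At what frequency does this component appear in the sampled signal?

12.02 kHz

66.82 kHz mod fs = 27.4 kHz.
27.4 kHz > fs/2 = 19.71 kHz, folds to fs − 27.4 kHz = 12.02 kHz.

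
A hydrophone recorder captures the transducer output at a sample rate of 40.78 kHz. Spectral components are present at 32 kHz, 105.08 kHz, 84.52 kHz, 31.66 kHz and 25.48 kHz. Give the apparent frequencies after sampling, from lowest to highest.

fs/2 = 20.39 kHz.
32 kHz > fs/2 = 20.39 kHz, folds to fs − 32 kHz = 8.78 kHz.
105.08 kHz mod fs = 23.52 kHz.
23.52 kHz > fs/2 = 20.39 kHz, folds to fs − 23.52 kHz = 17.26 kHz.
84.52 kHz mod fs = 2.96 kHz.
2.96 kHz ≤ fs/2 = 20.39 kHz, appears at 2.96 kHz.
31.66 kHz > fs/2 = 20.39 kHz, folds to fs − 31.66 kHz = 9.12 kHz.
25.48 kHz > fs/2 = 20.39 kHz, folds to fs − 25.48 kHz = 15.3 kHz.
Distinct values: {2.96 kHz, 8.78 kHz, 9.12 kHz, 15.3 kHz, 17.26 kHz}.

2.96 kHz, 8.78 kHz, 9.12 kHz, 15.3 kHz, 17.26 kHz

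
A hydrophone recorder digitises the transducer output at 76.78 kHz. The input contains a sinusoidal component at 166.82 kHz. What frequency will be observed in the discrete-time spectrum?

13.26 kHz

166.82 kHz mod fs = 13.26 kHz.
13.26 kHz ≤ fs/2 = 38.39 kHz, appears at 13.26 kHz.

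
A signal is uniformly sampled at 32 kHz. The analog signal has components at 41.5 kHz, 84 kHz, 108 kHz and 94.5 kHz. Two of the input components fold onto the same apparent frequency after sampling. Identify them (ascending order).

fs/2 = 16 kHz.
41.5 kHz mod fs = 9.5 kHz.
9.5 kHz ≤ fs/2 = 16 kHz, appears at 9.5 kHz.
84 kHz mod fs = 20 kHz.
20 kHz > fs/2 = 16 kHz, folds to fs − 20 kHz = 12 kHz.
108 kHz mod fs = 12 kHz.
12 kHz ≤ fs/2 = 16 kHz, appears at 12 kHz.
94.5 kHz mod fs = 30.5 kHz.
30.5 kHz > fs/2 = 16 kHz, folds to fs − 30.5 kHz = 1.5 kHz.
84 kHz and 108 kHz both map to 12 kHz.

84 kHz, 108 kHz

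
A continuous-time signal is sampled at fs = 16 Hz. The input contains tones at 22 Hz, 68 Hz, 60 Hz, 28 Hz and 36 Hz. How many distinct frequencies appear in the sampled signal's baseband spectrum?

2

fs/2 = 8 Hz.
22 Hz mod fs = 6 Hz.
6 Hz ≤ fs/2 = 8 Hz, appears at 6 Hz.
68 Hz mod fs = 4 Hz.
4 Hz ≤ fs/2 = 8 Hz, appears at 4 Hz.
60 Hz mod fs = 12 Hz.
12 Hz > fs/2 = 8 Hz, folds to fs − 12 Hz = 4 Hz.
28 Hz mod fs = 12 Hz.
12 Hz > fs/2 = 8 Hz, folds to fs − 12 Hz = 4 Hz.
36 Hz mod fs = 4 Hz.
4 Hz ≤ fs/2 = 8 Hz, appears at 4 Hz.
Distinct values: {4 Hz, 6 Hz} → 2.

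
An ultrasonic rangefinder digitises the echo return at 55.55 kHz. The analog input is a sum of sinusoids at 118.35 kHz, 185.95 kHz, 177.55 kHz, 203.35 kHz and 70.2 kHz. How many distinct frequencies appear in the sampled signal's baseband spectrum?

5

fs/2 = 27.775 kHz.
118.35 kHz mod fs = 7.25 kHz.
7.25 kHz ≤ fs/2 = 27.775 kHz, appears at 7.25 kHz.
185.95 kHz mod fs = 19.3 kHz.
19.3 kHz ≤ fs/2 = 27.775 kHz, appears at 19.3 kHz.
177.55 kHz mod fs = 10.9 kHz.
10.9 kHz ≤ fs/2 = 27.775 kHz, appears at 10.9 kHz.
203.35 kHz mod fs = 36.7 kHz.
36.7 kHz > fs/2 = 27.775 kHz, folds to fs − 36.7 kHz = 18.85 kHz.
70.2 kHz mod fs = 14.65 kHz.
14.65 kHz ≤ fs/2 = 27.775 kHz, appears at 14.65 kHz.
Distinct values: {7.25 kHz, 10.9 kHz, 14.65 kHz, 18.85 kHz, 19.3 kHz} → 5.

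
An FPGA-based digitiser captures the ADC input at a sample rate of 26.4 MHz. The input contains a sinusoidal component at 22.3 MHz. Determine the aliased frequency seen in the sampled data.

4.1 MHz

22.3 MHz > fs/2 = 13.2 MHz, folds to fs − 22.3 MHz = 4.1 MHz.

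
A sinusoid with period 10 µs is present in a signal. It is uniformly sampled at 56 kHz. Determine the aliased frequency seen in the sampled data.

12 kHz

T = 10 µs → f = 1/T = 100 kHz.
100 kHz mod fs = 44 kHz.
44 kHz > fs/2 = 28 kHz, folds to fs − 44 kHz = 12 kHz.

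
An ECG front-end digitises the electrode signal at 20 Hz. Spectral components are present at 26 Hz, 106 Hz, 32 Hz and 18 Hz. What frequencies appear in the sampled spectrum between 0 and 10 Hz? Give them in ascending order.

2 Hz, 6 Hz, 8 Hz

fs/2 = 10 Hz.
26 Hz mod fs = 6 Hz.
6 Hz ≤ fs/2 = 10 Hz, appears at 6 Hz.
106 Hz mod fs = 6 Hz.
6 Hz ≤ fs/2 = 10 Hz, appears at 6 Hz.
32 Hz mod fs = 12 Hz.
12 Hz > fs/2 = 10 Hz, folds to fs − 12 Hz = 8 Hz.
18 Hz > fs/2 = 10 Hz, folds to fs − 18 Hz = 2 Hz.
Distinct values: {2 Hz, 6 Hz, 8 Hz}.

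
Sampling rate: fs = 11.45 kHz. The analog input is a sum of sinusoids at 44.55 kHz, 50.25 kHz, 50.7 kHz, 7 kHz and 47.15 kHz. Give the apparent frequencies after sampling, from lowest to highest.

1.25 kHz, 1.35 kHz, 4.45 kHz, 4.9 kHz

fs/2 = 5.725 kHz.
44.55 kHz mod fs = 10.2 kHz.
10.2 kHz > fs/2 = 5.725 kHz, folds to fs − 10.2 kHz = 1.25 kHz.
50.25 kHz mod fs = 4.45 kHz.
4.45 kHz ≤ fs/2 = 5.725 kHz, appears at 4.45 kHz.
50.7 kHz mod fs = 4.9 kHz.
4.9 kHz ≤ fs/2 = 5.725 kHz, appears at 4.9 kHz.
7 kHz > fs/2 = 5.725 kHz, folds to fs − 7 kHz = 4.45 kHz.
47.15 kHz mod fs = 1.35 kHz.
1.35 kHz ≤ fs/2 = 5.725 kHz, appears at 1.35 kHz.
Distinct values: {1.25 kHz, 1.35 kHz, 4.45 kHz, 4.9 kHz}.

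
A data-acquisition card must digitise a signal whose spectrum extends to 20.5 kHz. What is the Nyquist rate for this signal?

Nyquist rate = 2 × 20.5 kHz = 41 kHz.

41 kHz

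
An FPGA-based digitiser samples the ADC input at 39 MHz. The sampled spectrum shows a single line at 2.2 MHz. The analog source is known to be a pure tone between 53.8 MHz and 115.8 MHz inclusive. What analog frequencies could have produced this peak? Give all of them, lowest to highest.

75.8 MHz, 80.2 MHz, 114.8 MHz

Frequencies that alias to 2.2 MHz are k·fs ± 2.2 MHz for integer k ≥ 0.
k=0: 2.2 MHz.
k=1: 36.8 MHz, 41.2 MHz.
k=2: 75.8 MHz, 80.2 MHz.
k=3: 114.8 MHz, 119.2 MHz.
k=4: 153.8 MHz, 158.2 MHz.
Within [53.8 MHz, 115.8 MHz]: 75.8 MHz, 80.2 MHz, 114.8 MHz.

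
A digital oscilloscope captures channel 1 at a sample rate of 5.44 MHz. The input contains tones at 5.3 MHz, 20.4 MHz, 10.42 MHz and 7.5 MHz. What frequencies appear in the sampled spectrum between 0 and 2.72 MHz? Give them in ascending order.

fs/2 = 2.72 MHz.
5.3 MHz > fs/2 = 2.72 MHz, folds to fs − 5.3 MHz = 0.14 MHz.
20.4 MHz mod fs = 4.08 MHz.
4.08 MHz > fs/2 = 2.72 MHz, folds to fs − 4.08 MHz = 1.36 MHz.
10.42 MHz mod fs = 4.98 MHz.
4.98 MHz > fs/2 = 2.72 MHz, folds to fs − 4.98 MHz = 0.46 MHz.
7.5 MHz mod fs = 2.06 MHz.
2.06 MHz ≤ fs/2 = 2.72 MHz, appears at 2.06 MHz.
Distinct values: {0.14 MHz, 0.46 MHz, 1.36 MHz, 2.06 MHz}.

0.14 MHz, 0.46 MHz, 1.36 MHz, 2.06 MHz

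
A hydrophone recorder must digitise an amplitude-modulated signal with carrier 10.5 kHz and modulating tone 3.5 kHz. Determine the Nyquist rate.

AM sidebands sit at fc ± fm = 7 kHz and 14 kHz.
Highest-frequency component: 14 kHz.
Nyquist rate = 2 × 14 kHz = 28 kHz.

28 kHz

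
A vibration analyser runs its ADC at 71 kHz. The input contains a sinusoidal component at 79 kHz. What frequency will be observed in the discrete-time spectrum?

8 kHz

79 kHz mod fs = 8 kHz.
8 kHz ≤ fs/2 = 35.5 kHz, appears at 8 kHz.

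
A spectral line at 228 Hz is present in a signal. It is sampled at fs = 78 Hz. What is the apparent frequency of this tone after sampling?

6 Hz

228 Hz mod fs = 72 Hz.
72 Hz > fs/2 = 39 Hz, folds to fs − 72 Hz = 6 Hz.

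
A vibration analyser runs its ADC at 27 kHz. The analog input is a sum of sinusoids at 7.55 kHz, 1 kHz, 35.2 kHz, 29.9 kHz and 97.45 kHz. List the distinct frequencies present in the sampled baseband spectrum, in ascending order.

1 kHz, 2.9 kHz, 7.55 kHz, 8.2 kHz, 10.55 kHz

fs/2 = 13.5 kHz.
7.55 kHz ≤ fs/2 = 13.5 kHz, passes unchanged.
1 kHz ≤ fs/2 = 13.5 kHz, passes unchanged.
35.2 kHz mod fs = 8.2 kHz.
8.2 kHz ≤ fs/2 = 13.5 kHz, appears at 8.2 kHz.
29.9 kHz mod fs = 2.9 kHz.
2.9 kHz ≤ fs/2 = 13.5 kHz, appears at 2.9 kHz.
97.45 kHz mod fs = 16.45 kHz.
16.45 kHz > fs/2 = 13.5 kHz, folds to fs − 16.45 kHz = 10.55 kHz.
Distinct values: {1 kHz, 2.9 kHz, 7.55 kHz, 8.2 kHz, 10.55 kHz}.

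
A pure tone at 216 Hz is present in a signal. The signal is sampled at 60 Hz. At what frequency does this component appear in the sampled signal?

216 Hz mod fs = 36 Hz.
36 Hz > fs/2 = 30 Hz, folds to fs − 36 Hz = 24 Hz.

24 Hz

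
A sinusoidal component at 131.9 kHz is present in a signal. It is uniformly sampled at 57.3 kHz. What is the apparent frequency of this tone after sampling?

131.9 kHz mod fs = 17.3 kHz.
17.3 kHz ≤ fs/2 = 28.65 kHz, appears at 17.3 kHz.

17.3 kHz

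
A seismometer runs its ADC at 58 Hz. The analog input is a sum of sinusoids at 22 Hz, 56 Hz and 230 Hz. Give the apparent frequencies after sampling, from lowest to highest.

fs/2 = 29 Hz.
22 Hz ≤ fs/2 = 29 Hz, passes unchanged.
56 Hz > fs/2 = 29 Hz, folds to fs − 56 Hz = 2 Hz.
230 Hz mod fs = 56 Hz.
56 Hz > fs/2 = 29 Hz, folds to fs − 56 Hz = 2 Hz.
Distinct values: {2 Hz, 22 Hz}.

2 Hz, 22 Hz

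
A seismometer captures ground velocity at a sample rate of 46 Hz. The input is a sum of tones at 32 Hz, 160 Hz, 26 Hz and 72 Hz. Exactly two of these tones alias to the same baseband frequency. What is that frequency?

20 Hz

fs/2 = 23 Hz.
32 Hz > fs/2 = 23 Hz, folds to fs − 32 Hz = 14 Hz.
160 Hz mod fs = 22 Hz.
22 Hz ≤ fs/2 = 23 Hz, appears at 22 Hz.
26 Hz > fs/2 = 23 Hz, folds to fs − 26 Hz = 20 Hz.
72 Hz mod fs = 26 Hz.
26 Hz > fs/2 = 23 Hz, folds to fs − 26 Hz = 20 Hz.
26 Hz and 72 Hz both map to 20 Hz.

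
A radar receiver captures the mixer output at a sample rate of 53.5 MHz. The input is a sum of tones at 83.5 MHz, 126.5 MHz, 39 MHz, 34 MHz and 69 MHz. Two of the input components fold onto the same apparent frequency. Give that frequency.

fs/2 = 26.75 MHz.
83.5 MHz mod fs = 30 MHz.
30 MHz > fs/2 = 26.75 MHz, folds to fs − 30 MHz = 23.5 MHz.
126.5 MHz mod fs = 19.5 MHz.
19.5 MHz ≤ fs/2 = 26.75 MHz, appears at 19.5 MHz.
39 MHz > fs/2 = 26.75 MHz, folds to fs − 39 MHz = 14.5 MHz.
34 MHz > fs/2 = 26.75 MHz, folds to fs − 34 MHz = 19.5 MHz.
69 MHz mod fs = 15.5 MHz.
15.5 MHz ≤ fs/2 = 26.75 MHz, appears at 15.5 MHz.
34 MHz and 126.5 MHz both map to 19.5 MHz.

19.5 MHz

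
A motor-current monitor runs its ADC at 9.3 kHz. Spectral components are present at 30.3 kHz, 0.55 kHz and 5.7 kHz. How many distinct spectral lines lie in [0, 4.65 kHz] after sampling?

3

fs/2 = 4.65 kHz.
30.3 kHz mod fs = 2.4 kHz.
2.4 kHz ≤ fs/2 = 4.65 kHz, appears at 2.4 kHz.
0.55 kHz ≤ fs/2 = 4.65 kHz, passes unchanged.
5.7 kHz > fs/2 = 4.65 kHz, folds to fs − 5.7 kHz = 3.6 kHz.
Distinct values: {0.55 kHz, 2.4 kHz, 3.6 kHz} → 3.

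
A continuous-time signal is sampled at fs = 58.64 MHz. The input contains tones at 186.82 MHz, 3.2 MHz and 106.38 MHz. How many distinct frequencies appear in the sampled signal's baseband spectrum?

2

fs/2 = 29.32 MHz.
186.82 MHz mod fs = 10.9 MHz.
10.9 MHz ≤ fs/2 = 29.32 MHz, appears at 10.9 MHz.
3.2 MHz ≤ fs/2 = 29.32 MHz, passes unchanged.
106.38 MHz mod fs = 47.74 MHz.
47.74 MHz > fs/2 = 29.32 MHz, folds to fs − 47.74 MHz = 10.9 MHz.
Distinct values: {3.2 MHz, 10.9 MHz} → 2.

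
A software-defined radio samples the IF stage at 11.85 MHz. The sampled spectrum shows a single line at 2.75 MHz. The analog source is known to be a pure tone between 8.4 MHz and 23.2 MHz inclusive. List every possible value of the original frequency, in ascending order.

9.1 MHz, 14.6 MHz, 20.95 MHz

Frequencies that alias to 2.75 MHz are k·fs ± 2.75 MHz for integer k ≥ 0.
k=0: 2.75 MHz.
k=1: 9.1 MHz, 14.6 MHz.
k=2: 20.95 MHz, 26.45 MHz.
k=3: 32.8 MHz, 38.3 MHz.
Within [8.4 MHz, 23.2 MHz]: 9.1 MHz, 14.6 MHz, 20.95 MHz.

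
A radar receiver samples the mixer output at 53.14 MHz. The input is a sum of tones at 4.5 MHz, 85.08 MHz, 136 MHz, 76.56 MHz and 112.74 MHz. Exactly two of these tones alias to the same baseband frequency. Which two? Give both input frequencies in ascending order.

fs/2 = 26.57 MHz.
4.5 MHz ≤ fs/2 = 26.57 MHz, passes unchanged.
85.08 MHz mod fs = 31.94 MHz.
31.94 MHz > fs/2 = 26.57 MHz, folds to fs − 31.94 MHz = 21.2 MHz.
136 MHz mod fs = 29.72 MHz.
29.72 MHz > fs/2 = 26.57 MHz, folds to fs − 29.72 MHz = 23.42 MHz.
76.56 MHz mod fs = 23.42 MHz.
23.42 MHz ≤ fs/2 = 26.57 MHz, appears at 23.42 MHz.
112.74 MHz mod fs = 6.46 MHz.
6.46 MHz ≤ fs/2 = 26.57 MHz, appears at 6.46 MHz.
76.56 MHz and 136 MHz both map to 23.42 MHz.

76.56 MHz, 136 MHz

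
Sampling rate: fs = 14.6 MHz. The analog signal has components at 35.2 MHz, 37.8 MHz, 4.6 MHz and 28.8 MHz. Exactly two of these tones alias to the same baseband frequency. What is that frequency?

fs/2 = 7.3 MHz.
35.2 MHz mod fs = 6 MHz.
6 MHz ≤ fs/2 = 7.3 MHz, appears at 6 MHz.
37.8 MHz mod fs = 8.6 MHz.
8.6 MHz > fs/2 = 7.3 MHz, folds to fs − 8.6 MHz = 6 MHz.
4.6 MHz ≤ fs/2 = 7.3 MHz, passes unchanged.
28.8 MHz mod fs = 14.2 MHz.
14.2 MHz > fs/2 = 7.3 MHz, folds to fs − 14.2 MHz = 0.4 MHz.
35.2 MHz and 37.8 MHz both map to 6 MHz.

6 MHz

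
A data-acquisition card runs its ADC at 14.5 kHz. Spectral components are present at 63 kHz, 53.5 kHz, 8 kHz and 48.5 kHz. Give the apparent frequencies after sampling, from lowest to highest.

4.5 kHz, 5 kHz, 6.5 kHz

fs/2 = 7.25 kHz.
63 kHz mod fs = 5 kHz.
5 kHz ≤ fs/2 = 7.25 kHz, appears at 5 kHz.
53.5 kHz mod fs = 10 kHz.
10 kHz > fs/2 = 7.25 kHz, folds to fs − 10 kHz = 4.5 kHz.
8 kHz > fs/2 = 7.25 kHz, folds to fs − 8 kHz = 6.5 kHz.
48.5 kHz mod fs = 5 kHz.
5 kHz ≤ fs/2 = 7.25 kHz, appears at 5 kHz.
Distinct values: {4.5 kHz, 5 kHz, 6.5 kHz}.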